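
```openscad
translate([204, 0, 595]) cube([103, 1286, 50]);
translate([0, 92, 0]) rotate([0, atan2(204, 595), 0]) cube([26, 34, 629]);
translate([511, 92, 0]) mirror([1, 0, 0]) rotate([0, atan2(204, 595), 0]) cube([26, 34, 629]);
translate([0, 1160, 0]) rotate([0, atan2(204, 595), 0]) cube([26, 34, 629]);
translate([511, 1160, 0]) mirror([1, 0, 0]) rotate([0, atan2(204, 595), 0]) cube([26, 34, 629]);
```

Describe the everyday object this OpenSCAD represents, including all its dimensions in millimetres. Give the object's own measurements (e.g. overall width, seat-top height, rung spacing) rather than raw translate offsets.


A sawhorse. A 103×1286×50 mm beam (x, y, z) sits on two A-frame leg pairs. Each pair is two raked legs of 26×34 mm section (34 mm along y) splaying symmetrically in x. Each leg rises 595 mm vertically over 204 mm of horizontal reach and is 629 mm long along its own axis. Every leg's outer bottom edge rests on the floor and its outer top edge meets a bottom edge of the beam — the left legs (tilting toward +x) meet the beam's −x bottom edge, the right legs (their mirror images, tilting toward −x) meet its +x bottom edge — so the leg tops tuck under the beam, the beam's underside is 595 mm above the floor, and the feet are 511 mm apart outside-to-outside with the beam centred between them. The two leg pairs are set in 92 mm from either end of the beam.


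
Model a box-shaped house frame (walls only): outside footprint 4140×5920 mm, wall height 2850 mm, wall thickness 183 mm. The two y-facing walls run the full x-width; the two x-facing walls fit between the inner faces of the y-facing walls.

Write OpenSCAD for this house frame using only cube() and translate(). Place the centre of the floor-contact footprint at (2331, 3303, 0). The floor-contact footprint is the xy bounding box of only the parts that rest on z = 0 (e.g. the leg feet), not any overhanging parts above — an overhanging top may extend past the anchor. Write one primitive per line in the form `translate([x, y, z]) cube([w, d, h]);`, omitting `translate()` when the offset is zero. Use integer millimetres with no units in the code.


translate([261, 343, 0]) cube([4140, 183, 2850]);
translate([261, 6080, 0]) cube([4140, 183, 2850]);
translate([261, 526, 0]) cube([183, 5554, 2850]);
translate([4218, 526, 0]) cube([183, 5554, 2850]);


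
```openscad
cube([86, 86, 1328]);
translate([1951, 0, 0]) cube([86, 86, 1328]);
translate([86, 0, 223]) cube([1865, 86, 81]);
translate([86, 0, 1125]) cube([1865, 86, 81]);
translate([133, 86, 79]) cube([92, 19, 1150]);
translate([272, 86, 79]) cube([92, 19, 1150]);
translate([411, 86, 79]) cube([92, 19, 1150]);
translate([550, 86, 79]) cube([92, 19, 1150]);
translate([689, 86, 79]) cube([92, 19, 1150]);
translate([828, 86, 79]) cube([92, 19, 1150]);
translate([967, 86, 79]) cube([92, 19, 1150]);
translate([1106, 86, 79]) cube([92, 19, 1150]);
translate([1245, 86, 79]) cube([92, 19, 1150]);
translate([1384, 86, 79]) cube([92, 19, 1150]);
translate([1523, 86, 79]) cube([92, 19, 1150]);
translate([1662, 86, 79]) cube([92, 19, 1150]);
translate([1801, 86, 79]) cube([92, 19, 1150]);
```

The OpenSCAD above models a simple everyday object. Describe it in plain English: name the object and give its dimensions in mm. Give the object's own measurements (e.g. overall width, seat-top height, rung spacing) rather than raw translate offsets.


A fence section. Two 86×86 mm posts, 1328 mm tall, stand on the floor with a clear span of 1865 mm between their inner faces. Two horizontal rails of 86×81 mm section span the gap between the posts with their undersides at z = 223 mm and z = 1125 mm, flush with the posts' −y face. 13 pickets, each 92 mm wide, 19 mm thick and 1150 mm tall, are fixed to the +y face of the rails with their bottoms at z = 79 mm, spaced across the span with a 47 mm gap after the −x post and between neighbouring pickets, with 58 mm left before the +x post.


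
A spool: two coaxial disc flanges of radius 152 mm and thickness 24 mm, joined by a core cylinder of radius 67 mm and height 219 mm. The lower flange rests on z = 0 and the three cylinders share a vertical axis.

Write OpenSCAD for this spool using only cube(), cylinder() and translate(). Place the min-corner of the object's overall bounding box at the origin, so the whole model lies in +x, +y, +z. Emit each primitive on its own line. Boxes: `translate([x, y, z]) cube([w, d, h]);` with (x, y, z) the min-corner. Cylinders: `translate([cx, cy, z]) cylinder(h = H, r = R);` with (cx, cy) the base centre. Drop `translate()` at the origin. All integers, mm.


translate([152, 152, 0]) cylinder(h = 24, r = 152);
translate([152, 152, 24]) cylinder(h = 219, r = 67);
translate([152, 152, 243]) cylinder(h = 24, r = 152);


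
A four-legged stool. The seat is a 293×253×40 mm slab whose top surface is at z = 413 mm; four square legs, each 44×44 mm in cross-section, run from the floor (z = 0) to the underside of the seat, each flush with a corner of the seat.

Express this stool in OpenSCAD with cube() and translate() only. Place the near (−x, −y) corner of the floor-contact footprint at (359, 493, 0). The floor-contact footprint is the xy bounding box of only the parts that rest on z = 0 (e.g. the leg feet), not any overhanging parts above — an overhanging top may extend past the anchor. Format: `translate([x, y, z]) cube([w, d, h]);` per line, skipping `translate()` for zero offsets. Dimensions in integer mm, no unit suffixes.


translate([359, 493, 373]) cube([293, 253, 40]);
translate([359, 493, 0]) cube([44, 44, 373]);
translate([608, 493, 0]) cube([44, 44, 373]);
translate([359, 702, 0]) cube([44, 44, 373]);
translate([608, 702, 0]) cube([44, 44, 373]);


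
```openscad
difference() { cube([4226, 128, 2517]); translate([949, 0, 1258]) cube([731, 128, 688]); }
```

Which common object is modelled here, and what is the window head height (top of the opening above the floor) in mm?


A wall with a window opening. The window head height is 1946 mm.

A wall with a rectangular opening subtracted — a window. Sill at z = 1258, opening 688 mm tall, so the head is at 1258 + 688 = 1946 mm.


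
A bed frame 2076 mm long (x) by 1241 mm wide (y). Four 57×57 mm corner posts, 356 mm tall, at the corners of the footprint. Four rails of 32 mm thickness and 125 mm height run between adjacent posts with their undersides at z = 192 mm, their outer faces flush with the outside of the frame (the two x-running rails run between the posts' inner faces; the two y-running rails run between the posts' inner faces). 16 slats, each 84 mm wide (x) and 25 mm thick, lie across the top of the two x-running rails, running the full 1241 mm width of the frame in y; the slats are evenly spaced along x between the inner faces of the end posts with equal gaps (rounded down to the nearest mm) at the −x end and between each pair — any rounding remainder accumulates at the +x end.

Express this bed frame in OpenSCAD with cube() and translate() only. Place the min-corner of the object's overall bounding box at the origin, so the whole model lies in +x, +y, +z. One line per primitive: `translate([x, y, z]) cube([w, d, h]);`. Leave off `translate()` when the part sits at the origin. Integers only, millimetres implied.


// slat z = rail_z + rail_h = 192 + 125 = 317
// slat gap = ⌊(1962 − 16·84) / 17⌋ = 36
cube([57, 57, 356]);
translate([0, 1184, 0]) cube([57, 57, 356]);
translate([2019, 0, 0]) cube([57, 57, 356]);
translate([2019, 1184, 0]) cube([57, 57, 356]);
translate([57, 0, 192]) cube([1962, 32, 125]);
translate([57, 1209, 192]) cube([1962, 32, 125]);
translate([0, 57, 192]) cube([32, 1127, 125]);
translate([2044, 57, 192]) cube([32, 1127, 125]);
translate([93, 0, 317]) cube([84, 1241, 25]);
translate([213, 0, 317]) cube([84, 1241, 25]);
translate([333, 0, 317]) cube([84, 1241, 25]);
translate([453, 0, 317]) cube([84, 1241, 25]);
translate([573, 0, 317]) cube([84, 1241, 25]);
translate([693, 0, 317]) cube([84, 1241, 25]);
translate([813, 0, 317]) cube([84, 1241, 25]);
translate([933, 0, 317]) cube([84, 1241, 25]);
translate([1053, 0, 317]) cube([84, 1241, 25]);
translate([1173, 0, 317]) cube([84, 1241, 25]);
translate([1293, 0, 317]) cube([84, 1241, 25]);
translate([1413, 0, 317]) cube([84, 1241, 25]);
translate([1533, 0, 317]) cube([84, 1241, 25]);
translate([1653, 0, 317]) cube([84, 1241, 25]);
translate([1773, 0, 317]) cube([84, 1241, 25]);
translate([1893, 0, 317]) cube([84, 1241, 25]);


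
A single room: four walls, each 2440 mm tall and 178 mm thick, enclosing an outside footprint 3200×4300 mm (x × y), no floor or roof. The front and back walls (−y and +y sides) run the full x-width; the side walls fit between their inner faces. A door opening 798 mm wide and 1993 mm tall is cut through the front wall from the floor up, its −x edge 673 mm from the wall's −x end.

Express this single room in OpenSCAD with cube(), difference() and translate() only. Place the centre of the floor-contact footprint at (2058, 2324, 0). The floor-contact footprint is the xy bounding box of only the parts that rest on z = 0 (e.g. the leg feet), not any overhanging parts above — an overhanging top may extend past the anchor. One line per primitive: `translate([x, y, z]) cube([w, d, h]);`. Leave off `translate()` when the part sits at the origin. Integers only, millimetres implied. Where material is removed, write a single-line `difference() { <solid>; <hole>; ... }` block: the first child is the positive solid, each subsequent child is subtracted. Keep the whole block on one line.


difference() { translate([458, 174, 0]) cube([3200, 178, 2440]); translate([1131, 174, 0]) cube([798, 178, 1993]); }
translate([458, 4296, 0]) cube([3200, 178, 2440]);
translate([458, 352, 0]) cube([178, 3944, 2440]);
translate([3480, 352, 0]) cube([178, 3944, 2440]);


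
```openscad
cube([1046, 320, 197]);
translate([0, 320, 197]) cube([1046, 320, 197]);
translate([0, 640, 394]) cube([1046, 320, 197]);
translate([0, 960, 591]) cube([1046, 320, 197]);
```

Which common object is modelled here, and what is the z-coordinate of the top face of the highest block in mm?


A staircase. The total rise is 788 mm.

4 identical blocks, each offset up and back from the previous — a staircase. Each step is 197 mm tall and there are 4 of them, so the total rise is 4 × 197 = 788 mm.


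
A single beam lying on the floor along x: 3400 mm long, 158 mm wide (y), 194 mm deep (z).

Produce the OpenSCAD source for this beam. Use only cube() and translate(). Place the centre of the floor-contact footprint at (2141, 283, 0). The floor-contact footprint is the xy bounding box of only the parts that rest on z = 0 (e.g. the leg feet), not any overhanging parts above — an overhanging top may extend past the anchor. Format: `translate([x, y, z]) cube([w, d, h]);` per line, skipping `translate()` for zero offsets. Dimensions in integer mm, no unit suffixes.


translate([441, 204, 0]) cube([3400, 158, 194]);


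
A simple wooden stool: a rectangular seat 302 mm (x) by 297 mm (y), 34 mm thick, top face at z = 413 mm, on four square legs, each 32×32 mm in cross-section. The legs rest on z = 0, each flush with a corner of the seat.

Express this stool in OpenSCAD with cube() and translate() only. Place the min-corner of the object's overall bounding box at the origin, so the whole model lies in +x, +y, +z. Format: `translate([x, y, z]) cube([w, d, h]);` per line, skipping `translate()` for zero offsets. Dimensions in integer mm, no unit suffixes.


// leg_h = 413 - 34 = 379
translate([0, 0, 379]) cube([302, 297, 34]);
cube([32, 32, 379]);
translate([270, 0, 0]) cube([32, 32, 379]);
translate([0, 265, 0]) cube([32, 32, 379]);
translate([270, 265, 0]) cube([32, 32, 379]);


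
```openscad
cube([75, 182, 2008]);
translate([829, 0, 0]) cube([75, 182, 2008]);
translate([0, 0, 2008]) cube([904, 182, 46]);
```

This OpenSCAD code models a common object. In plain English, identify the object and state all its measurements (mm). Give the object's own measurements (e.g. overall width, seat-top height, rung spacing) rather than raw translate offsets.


A door frame. The clear opening is 754 mm wide and 2008 mm high. Two 75 mm wide jambs, 182 mm deep, stand either side of the opening from the floor to the top of the opening. A 46 mm thick head sits across the top of both jambs, spanning the full outside width of the frame.


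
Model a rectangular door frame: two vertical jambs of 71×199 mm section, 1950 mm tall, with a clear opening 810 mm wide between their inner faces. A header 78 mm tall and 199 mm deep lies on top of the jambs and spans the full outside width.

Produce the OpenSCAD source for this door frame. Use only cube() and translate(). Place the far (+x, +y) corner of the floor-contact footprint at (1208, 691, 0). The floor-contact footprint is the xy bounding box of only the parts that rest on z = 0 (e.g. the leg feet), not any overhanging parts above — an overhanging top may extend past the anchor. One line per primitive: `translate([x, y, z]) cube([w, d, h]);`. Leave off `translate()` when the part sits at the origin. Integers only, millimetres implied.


translate([256, 492, 0]) cube([71, 199, 1950]);
translate([1137, 492, 0]) cube([71, 199, 1950]);
translate([256, 492, 1950]) cube([952, 199, 78]);


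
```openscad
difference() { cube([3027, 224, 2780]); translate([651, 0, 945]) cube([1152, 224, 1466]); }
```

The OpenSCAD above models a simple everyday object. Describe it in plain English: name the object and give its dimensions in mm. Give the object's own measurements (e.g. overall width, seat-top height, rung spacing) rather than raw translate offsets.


A wall 3027 mm long (x), 224 mm thick (y), 2780 mm tall, with a rectangular window opening cut through it. The opening is 1152 mm wide and 1466 mm tall; its sill is at z = 945 mm and its near (−x) edge is 651 mm from the wall's −x end. The opening passes through the full wall thickness.


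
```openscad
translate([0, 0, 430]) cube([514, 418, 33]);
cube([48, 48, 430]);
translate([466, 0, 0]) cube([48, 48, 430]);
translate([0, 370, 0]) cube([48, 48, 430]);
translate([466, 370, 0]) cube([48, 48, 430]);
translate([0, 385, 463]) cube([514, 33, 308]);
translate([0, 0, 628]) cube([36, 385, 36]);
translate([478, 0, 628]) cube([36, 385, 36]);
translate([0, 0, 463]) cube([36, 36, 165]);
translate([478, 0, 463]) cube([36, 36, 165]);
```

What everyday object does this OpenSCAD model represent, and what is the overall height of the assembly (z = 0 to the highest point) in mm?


A chair. The overall height is 771 mm.

A slab on four corner posts with a tall panel at the back — a chair. The seat slab sits at z = 430 with thickness 33, and the 308 mm backrest starts at the seat top, so the overall height is 430 + 33 + 308 = 771 mm.


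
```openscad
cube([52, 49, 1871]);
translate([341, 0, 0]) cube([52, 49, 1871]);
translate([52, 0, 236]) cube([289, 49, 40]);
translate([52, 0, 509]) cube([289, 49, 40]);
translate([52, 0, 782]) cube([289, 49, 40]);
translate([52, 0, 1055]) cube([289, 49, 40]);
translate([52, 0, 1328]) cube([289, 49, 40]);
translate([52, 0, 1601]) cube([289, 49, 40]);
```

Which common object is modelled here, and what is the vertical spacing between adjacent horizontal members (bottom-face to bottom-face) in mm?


A ladder. The rung spacing is 273 mm.

Two tall 52×49 posts with 6 short bars between them — a ladder. Adjacent rungs sit at z = 236 and z = 509, so the spacing is 509 − 236 = 273 mm.


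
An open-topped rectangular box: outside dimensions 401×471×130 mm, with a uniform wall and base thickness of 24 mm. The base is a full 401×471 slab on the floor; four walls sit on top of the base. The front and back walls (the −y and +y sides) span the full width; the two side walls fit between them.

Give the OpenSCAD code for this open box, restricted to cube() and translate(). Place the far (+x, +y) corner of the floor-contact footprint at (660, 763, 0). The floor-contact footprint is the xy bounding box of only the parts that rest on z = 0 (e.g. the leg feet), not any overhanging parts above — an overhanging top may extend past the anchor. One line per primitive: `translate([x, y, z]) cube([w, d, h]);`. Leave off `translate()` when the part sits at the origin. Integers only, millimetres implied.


translate([259, 292, 0]) cube([401, 471, 24]);
translate([259, 292, 24]) cube([401, 24, 106]);
translate([259, 739, 24]) cube([401, 24, 106]);
translate([259, 316, 24]) cube([24, 423, 106]);
translate([636, 316, 24]) cube([24, 423, 106]);


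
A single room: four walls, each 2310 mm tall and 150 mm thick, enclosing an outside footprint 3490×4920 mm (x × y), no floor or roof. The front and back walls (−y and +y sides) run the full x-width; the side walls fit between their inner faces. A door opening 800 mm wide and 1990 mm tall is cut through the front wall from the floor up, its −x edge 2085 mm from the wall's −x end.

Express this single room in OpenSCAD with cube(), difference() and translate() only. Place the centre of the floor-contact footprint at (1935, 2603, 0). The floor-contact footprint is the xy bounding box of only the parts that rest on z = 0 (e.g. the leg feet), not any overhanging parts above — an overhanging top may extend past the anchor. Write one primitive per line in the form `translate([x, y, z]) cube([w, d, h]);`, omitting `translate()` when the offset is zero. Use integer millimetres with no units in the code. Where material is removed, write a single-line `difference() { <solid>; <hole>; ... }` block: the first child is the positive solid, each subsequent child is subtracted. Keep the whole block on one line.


difference() { translate([190, 143, 0]) cube([3490, 150, 2310]); translate([2275, 143, 0]) cube([800, 150, 1990]); }
translate([190, 4913, 0]) cube([3490, 150, 2310]);
translate([190, 293, 0]) cube([150, 4620, 2310]);
translate([3530, 293, 0]) cube([150, 4620, 2310]);


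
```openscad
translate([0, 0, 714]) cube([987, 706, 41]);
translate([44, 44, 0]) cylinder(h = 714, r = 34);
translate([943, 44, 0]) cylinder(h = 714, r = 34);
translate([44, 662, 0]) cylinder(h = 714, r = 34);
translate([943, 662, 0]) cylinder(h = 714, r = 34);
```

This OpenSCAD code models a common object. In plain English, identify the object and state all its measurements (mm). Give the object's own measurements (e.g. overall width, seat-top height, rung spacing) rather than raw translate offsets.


A table: top 987 mm (x) × 706 mm (y), 41 mm thick, upper face at z = 755 mm, on four round legs of 68 mm diameter, each leg's bounding box inset 10 mm from the nearest pair of top edges from z = 0 to the bottom of the top.


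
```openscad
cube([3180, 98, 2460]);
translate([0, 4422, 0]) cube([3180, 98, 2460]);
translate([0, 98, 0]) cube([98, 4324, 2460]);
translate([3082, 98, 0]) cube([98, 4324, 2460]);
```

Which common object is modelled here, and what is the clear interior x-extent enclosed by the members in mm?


A house (or room) frame. The interior width is 2984 mm.

Four 2460 mm walls enclosing a rectangle with no floor or roof — a room or house frame. Outside width is 3180 mm and wall thickness is 98 mm, so the interior width is 3180 − 2 × 98 = 2984 mm.


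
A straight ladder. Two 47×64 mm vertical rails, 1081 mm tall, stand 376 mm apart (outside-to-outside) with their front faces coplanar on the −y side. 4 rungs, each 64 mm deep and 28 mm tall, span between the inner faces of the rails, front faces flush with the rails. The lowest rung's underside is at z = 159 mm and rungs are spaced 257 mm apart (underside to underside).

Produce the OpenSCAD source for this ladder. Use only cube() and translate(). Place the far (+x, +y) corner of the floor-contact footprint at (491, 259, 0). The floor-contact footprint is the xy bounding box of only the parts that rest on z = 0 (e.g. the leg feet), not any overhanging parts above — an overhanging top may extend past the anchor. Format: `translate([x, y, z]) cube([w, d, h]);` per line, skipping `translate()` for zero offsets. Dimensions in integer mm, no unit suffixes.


translate([115, 195, 0]) cube([47, 64, 1081]);
translate([444, 195, 0]) cube([47, 64, 1081]);
translate([162, 195, 159]) cube([282, 64, 28]);
translate([162, 195, 416]) cube([282, 64, 28]);
translate([162, 195, 673]) cube([282, 64, 28]);
translate([162, 195, 930]) cube([282, 64, 28]);


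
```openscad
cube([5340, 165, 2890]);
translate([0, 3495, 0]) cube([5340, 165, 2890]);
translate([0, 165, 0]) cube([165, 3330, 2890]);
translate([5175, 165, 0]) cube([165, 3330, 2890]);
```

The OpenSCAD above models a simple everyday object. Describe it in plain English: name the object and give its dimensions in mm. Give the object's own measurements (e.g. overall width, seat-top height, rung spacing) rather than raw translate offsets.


The wall frame of a small rectangular building: four walls, each 2890 mm tall and 165 mm thick, enclosing a footprint 5340 mm (x) by 3660 mm (y) outside-to-outside, with no floor or roof. The front and back walls (the −y and +y sides) span the full width; the two side walls fit between them.


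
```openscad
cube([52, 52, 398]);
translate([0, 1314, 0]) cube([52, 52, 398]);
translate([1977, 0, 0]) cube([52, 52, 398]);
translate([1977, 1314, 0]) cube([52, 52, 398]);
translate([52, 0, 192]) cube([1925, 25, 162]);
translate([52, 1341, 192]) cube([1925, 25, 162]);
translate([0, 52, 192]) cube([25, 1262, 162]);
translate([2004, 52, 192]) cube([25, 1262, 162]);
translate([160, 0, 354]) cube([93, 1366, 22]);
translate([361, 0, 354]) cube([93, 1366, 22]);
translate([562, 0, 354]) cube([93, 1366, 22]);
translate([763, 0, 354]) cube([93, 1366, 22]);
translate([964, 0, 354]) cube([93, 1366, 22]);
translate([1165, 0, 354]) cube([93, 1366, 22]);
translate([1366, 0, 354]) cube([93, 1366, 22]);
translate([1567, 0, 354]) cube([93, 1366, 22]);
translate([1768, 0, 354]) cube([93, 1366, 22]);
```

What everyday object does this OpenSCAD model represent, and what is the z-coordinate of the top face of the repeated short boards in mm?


A bed frame. The slat-top height is 376 mm.

Four posts, four rails, and a row of slats — a bed frame. Slats sit on the rails at z = 192 + 162 = 354; with slat thickness 22, the top is 376 mm.


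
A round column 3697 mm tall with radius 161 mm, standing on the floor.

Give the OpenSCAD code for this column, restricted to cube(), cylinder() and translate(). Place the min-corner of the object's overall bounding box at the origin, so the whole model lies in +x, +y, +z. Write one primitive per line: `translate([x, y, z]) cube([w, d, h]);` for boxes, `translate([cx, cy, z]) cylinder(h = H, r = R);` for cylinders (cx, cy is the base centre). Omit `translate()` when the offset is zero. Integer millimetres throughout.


translate([161, 161, 0]) cylinder(h = 3697, r = 161);


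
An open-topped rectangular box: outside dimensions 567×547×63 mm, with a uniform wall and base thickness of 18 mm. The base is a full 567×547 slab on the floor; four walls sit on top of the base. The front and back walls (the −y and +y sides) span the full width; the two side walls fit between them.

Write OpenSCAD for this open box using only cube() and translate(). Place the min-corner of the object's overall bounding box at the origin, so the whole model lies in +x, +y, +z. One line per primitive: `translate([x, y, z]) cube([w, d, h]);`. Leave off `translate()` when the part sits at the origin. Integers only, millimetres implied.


cube([567, 547, 18]);
translate([0, 0, 18]) cube([567, 18, 45]);
translate([0, 529, 18]) cube([567, 18, 45]);
translate([0, 18, 18]) cube([18, 511, 45]);
translate([549, 18, 18]) cube([18, 511, 45]);


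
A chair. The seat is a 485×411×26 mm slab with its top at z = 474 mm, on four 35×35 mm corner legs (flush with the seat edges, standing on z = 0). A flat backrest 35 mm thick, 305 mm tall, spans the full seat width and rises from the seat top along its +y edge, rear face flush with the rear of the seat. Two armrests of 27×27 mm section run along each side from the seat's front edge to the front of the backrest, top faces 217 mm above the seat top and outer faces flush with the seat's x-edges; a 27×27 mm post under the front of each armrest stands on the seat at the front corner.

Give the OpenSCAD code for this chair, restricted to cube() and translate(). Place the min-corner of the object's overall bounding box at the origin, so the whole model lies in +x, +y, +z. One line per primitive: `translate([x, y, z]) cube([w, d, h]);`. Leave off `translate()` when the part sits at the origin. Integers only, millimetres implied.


// leg_h = 474 - 26 = 448
// arm post h = 217 - 27 = 190
translate([0, 0, 448]) cube([485, 411, 26]);
cube([35, 35, 448]);
translate([450, 0, 0]) cube([35, 35, 448]);
translate([0, 376, 0]) cube([35, 35, 448]);
translate([450, 376, 0]) cube([35, 35, 448]);
translate([0, 376, 474]) cube([485, 35, 305]);
translate([0, 0, 664]) cube([27, 376, 27]);
translate([458, 0, 664]) cube([27, 376, 27]);
translate([0, 0, 474]) cube([27, 27, 190]);
translate([458, 0, 474]) cube([27, 27, 190]);


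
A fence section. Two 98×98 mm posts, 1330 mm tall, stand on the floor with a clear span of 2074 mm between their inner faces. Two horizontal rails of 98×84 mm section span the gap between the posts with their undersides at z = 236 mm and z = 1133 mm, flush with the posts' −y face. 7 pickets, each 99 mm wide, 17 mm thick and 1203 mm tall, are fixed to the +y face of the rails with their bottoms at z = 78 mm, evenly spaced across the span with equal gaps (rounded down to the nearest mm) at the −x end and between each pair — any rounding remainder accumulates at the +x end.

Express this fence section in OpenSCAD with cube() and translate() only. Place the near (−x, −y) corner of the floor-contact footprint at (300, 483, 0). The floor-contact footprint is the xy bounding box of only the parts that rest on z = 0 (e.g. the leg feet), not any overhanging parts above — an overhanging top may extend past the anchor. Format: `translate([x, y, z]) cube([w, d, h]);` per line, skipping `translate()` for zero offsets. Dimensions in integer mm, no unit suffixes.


translate([300, 483, 0]) cube([98, 98, 1330]);
translate([2472, 483, 0]) cube([98, 98, 1330]);
translate([398, 483, 236]) cube([2074, 98, 84]);
translate([398, 483, 1133]) cube([2074, 98, 84]);
translate([570, 581, 78]) cube([99, 17, 1203]);
translate([841, 581, 78]) cube([99, 17, 1203]);
translate([1112, 581, 78]) cube([99, 17, 1203]);
translate([1383, 581, 78]) cube([99, 17, 1203]);
translate([1654, 581, 78]) cube([99, 17, 1203]);
translate([1925, 581, 78]) cube([99, 17, 1203]);
translate([2196, 581, 78]) cube([99, 17, 1203]);


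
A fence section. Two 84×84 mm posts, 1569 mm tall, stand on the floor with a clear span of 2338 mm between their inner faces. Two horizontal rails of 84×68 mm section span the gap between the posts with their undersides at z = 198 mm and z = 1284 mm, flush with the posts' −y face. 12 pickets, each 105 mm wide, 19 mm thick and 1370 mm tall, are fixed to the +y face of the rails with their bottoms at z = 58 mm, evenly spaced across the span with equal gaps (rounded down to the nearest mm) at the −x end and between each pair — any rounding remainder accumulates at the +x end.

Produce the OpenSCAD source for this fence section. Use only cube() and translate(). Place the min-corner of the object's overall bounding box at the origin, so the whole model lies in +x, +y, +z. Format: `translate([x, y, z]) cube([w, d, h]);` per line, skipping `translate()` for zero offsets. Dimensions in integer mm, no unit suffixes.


cube([84, 84, 1569]);
translate([2422, 0, 0]) cube([84, 84, 1569]);
translate([84, 0, 198]) cube([2338, 84, 68]);
translate([84, 0, 1284]) cube([2338, 84, 68]);
translate([166, 84, 58]) cube([105, 19, 1370]);
translate([353, 84, 58]) cube([105, 19, 1370]);
translate([540, 84, 58]) cube([105, 19, 1370]);
translate([727, 84, 58]) cube([105, 19, 1370]);
translate([914, 84, 58]) cube([105, 19, 1370]);
translate([1101, 84, 58]) cube([105, 19, 1370]);
translate([1288, 84, 58]) cube([105, 19, 1370]);
translate([1475, 84, 58]) cube([105, 19, 1370]);
translate([1662, 84, 58]) cube([105, 19, 1370]);
translate([1849, 84, 58]) cube([105, 19, 1370]);
translate([2036, 84, 58]) cube([105, 19, 1370]);
translate([2223, 84, 58]) cube([105, 19, 1370]);


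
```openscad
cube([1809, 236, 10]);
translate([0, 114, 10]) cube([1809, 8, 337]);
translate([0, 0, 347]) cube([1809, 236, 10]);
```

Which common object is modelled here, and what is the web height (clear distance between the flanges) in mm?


An I-beam. The web height is 337 mm.

Two wide flanges with a thin centred web — an I-beam. Overall 357 mm minus two 10 mm flanges gives a web of 357 − 2·10 = 337 mm.


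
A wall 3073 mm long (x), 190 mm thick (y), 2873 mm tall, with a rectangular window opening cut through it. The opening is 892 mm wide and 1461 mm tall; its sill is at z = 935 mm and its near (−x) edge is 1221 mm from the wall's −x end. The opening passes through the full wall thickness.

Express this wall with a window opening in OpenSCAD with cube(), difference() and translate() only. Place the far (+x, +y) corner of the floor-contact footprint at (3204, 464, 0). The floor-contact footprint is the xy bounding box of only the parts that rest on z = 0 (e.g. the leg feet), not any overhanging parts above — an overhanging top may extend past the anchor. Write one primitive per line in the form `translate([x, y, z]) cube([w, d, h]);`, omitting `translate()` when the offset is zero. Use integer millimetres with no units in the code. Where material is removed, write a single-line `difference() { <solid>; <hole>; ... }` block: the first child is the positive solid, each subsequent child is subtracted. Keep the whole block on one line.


difference() { translate([131, 274, 0]) cube([3073, 190, 2873]); translate([1352, 274, 935]) cube([892, 190, 1461]); }


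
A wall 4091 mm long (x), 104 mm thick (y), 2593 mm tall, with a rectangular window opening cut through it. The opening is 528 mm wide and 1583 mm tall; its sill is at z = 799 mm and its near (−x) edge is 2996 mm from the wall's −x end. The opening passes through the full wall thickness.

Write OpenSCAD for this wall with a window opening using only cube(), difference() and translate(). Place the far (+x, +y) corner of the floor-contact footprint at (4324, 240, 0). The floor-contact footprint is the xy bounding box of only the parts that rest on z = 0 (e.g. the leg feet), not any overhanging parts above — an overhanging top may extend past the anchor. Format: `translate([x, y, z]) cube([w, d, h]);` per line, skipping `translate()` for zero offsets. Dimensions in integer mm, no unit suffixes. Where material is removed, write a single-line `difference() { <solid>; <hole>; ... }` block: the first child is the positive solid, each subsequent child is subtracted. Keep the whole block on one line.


difference() { translate([233, 136, 0]) cube([4091, 104, 2593]); translate([3229, 136, 799]) cube([528, 104, 1583]); }


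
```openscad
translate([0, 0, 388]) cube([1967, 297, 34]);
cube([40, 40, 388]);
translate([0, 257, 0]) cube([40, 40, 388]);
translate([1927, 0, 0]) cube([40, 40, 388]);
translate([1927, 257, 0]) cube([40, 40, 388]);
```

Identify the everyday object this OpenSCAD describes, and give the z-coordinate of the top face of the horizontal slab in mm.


A bench. The seat-top height is 422 mm.

A long slab on four corner posts — a bench. The slab sits at z = 388 with thickness 34, so the top is 388 + 34 = 422 mm.


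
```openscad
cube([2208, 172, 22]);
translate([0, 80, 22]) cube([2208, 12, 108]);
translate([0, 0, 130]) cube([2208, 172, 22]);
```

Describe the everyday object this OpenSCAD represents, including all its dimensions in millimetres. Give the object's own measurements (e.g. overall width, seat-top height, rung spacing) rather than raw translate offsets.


An I-beam lying along x, 2208 mm long. Overall section height 152 mm. Two flanges 172 mm wide (y) and 22 mm thick, one on the floor and one at the top; a web 12 mm thick runs between them, centred on the flange width.


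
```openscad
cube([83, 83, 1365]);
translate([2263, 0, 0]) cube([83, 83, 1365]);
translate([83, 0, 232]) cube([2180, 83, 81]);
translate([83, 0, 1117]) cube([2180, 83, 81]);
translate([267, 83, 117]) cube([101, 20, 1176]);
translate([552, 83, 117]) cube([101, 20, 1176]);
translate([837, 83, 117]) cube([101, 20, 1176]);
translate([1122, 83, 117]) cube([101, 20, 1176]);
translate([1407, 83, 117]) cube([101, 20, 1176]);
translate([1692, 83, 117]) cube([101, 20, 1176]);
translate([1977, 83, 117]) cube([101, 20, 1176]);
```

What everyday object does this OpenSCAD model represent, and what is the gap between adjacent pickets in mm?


A fence section. The picket gap is 184 mm.

Two posts, two rails, 7 pickets — a fence section. Span 2180 mm holds 7 pickets of 101 mm with 8 equal gaps: ⌊(2180 − 7·101) / 8⌋ = 184 mm.


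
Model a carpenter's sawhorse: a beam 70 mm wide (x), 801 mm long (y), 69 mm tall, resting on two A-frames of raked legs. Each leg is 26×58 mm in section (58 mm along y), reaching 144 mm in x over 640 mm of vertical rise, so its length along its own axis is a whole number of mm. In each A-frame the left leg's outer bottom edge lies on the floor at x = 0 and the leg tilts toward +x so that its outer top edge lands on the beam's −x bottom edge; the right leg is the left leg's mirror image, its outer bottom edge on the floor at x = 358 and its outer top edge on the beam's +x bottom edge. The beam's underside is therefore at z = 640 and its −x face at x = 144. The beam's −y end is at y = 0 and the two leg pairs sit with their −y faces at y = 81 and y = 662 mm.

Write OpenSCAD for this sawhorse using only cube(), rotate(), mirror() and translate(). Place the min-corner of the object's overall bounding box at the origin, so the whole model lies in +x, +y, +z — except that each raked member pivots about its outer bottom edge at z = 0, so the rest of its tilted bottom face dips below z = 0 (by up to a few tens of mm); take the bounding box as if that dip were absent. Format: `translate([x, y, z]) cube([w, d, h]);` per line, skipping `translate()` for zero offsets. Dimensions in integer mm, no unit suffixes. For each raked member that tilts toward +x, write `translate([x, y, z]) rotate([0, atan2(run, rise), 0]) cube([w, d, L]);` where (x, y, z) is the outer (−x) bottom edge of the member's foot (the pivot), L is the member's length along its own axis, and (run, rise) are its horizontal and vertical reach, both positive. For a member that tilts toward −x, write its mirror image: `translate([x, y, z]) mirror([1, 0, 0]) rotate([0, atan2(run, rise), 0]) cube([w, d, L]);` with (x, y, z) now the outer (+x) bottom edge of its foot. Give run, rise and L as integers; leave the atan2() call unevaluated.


translate([144, 0, 640]) cube([70, 801, 69]);
translate([0, 81, 0]) rotate([0, atan2(144, 640), 0]) cube([26, 58, 656]);
translate([358, 81, 0]) mirror([1, 0, 0]) rotate([0, atan2(144, 640), 0]) cube([26, 58, 656]);
translate([0, 662, 0]) rotate([0, atan2(144, 640), 0]) cube([26, 58, 656]);
translate([358, 662, 0]) mirror([1, 0, 0]) rotate([0, atan2(144, 640), 0]) cube([26, 58, 656]);


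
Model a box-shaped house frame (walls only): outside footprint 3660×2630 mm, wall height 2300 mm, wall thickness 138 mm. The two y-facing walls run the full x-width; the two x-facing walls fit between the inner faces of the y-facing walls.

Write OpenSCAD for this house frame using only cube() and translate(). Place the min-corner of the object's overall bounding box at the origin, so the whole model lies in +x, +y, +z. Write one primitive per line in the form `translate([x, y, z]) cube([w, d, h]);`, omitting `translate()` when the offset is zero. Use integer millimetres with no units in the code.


cube([3660, 138, 2300]);
translate([0, 2492, 0]) cube([3660, 138, 2300]);
translate([0, 138, 0]) cube([138, 2354, 2300]);
translate([3522, 138, 0]) cube([138, 2354, 2300]);


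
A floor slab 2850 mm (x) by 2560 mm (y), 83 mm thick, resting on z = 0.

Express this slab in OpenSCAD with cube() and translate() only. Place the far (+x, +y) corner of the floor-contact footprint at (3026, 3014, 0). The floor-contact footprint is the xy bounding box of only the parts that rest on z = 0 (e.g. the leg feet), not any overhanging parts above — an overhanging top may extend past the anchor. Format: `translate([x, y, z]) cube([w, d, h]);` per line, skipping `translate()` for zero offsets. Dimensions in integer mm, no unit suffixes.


translate([176, 454, 0]) cube([2850, 2560, 83]);


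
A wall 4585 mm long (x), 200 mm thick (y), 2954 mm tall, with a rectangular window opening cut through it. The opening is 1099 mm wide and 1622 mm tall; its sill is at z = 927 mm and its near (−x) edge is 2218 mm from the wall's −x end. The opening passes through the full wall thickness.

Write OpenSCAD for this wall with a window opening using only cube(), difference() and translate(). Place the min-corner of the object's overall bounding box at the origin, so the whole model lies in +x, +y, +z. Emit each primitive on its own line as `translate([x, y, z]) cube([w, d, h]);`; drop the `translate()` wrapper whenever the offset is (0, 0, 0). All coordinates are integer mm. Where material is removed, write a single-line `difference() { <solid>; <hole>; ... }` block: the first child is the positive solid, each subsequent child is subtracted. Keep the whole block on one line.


difference() { cube([4585, 200, 2954]); translate([2218, 0, 927]) cube([1099, 200, 1622]); }


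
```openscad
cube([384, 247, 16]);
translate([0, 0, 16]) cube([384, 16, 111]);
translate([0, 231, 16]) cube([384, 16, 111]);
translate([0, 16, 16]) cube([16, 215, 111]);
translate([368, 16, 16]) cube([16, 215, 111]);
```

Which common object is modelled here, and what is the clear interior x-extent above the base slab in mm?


An open box. The internal width is 352 mm.

A 384×247 base slab with four walls standing on it — an open box. The base is 384 mm wide and the walls are 16 mm thick, so the internal width is 384 − 2 × 16 = 352 mm.


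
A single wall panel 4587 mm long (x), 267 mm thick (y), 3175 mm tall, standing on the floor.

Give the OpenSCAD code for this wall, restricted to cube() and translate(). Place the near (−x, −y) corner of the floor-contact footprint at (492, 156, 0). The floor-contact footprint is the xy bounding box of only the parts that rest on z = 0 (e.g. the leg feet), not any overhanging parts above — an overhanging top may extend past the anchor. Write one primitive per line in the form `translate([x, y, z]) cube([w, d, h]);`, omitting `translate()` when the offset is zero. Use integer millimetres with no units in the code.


translate([492, 156, 0]) cube([4587, 267, 3175]);


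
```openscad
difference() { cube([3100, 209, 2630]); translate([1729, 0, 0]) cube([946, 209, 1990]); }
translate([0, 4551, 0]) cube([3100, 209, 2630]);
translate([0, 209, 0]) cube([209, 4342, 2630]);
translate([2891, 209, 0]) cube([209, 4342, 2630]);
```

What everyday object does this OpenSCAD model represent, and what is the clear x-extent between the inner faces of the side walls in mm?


A single room. The interior width is 2682 mm.

Four walls enclosing a rectangle with a door in the front wall — a room. Outside width 3100 minus two 209 mm walls gives 2682 mm.


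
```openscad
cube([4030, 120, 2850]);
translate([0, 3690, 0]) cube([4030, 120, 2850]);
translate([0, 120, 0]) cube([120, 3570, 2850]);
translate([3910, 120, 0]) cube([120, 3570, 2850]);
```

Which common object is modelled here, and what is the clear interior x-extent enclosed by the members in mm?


A house (or room) frame. The interior width is 3790 mm.

Four 2850 mm walls enclosing a rectangle with no floor or roof — a room or house frame. Outside width is 4030 mm and wall thickness is 120 mm, so the interior width is 4030 − 2 × 120 = 3790 mm.


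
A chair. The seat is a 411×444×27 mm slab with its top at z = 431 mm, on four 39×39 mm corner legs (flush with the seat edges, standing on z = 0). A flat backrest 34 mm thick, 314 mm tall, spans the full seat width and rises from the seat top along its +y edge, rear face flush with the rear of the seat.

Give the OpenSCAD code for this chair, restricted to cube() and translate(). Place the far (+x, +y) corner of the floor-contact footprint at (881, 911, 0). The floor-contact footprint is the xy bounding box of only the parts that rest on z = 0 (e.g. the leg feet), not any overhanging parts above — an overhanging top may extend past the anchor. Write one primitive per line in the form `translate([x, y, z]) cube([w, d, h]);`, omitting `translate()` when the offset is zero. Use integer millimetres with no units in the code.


translate([470, 467, 404]) cube([411, 444, 27]);
translate([470, 467, 0]) cube([39, 39, 404]);
translate([842, 467, 0]) cube([39, 39, 404]);
translate([470, 872, 0]) cube([39, 39, 404]);
translate([842, 872, 0]) cube([39, 39, 404]);
translate([470, 877, 431]) cube([411, 34, 314]);
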